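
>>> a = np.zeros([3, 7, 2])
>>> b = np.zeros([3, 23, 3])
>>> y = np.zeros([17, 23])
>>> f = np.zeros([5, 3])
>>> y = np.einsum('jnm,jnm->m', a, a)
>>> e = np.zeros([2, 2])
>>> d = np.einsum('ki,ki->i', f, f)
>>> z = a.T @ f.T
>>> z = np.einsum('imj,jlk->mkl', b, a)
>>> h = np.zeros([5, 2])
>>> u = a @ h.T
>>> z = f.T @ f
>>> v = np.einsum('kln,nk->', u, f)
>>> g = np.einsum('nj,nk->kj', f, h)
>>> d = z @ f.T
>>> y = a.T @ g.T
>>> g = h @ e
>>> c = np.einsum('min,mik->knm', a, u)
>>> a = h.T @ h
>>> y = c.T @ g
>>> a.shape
(2, 2)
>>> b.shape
(3, 23, 3)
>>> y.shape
(3, 2, 2)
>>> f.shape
(5, 3)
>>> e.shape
(2, 2)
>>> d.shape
(3, 5)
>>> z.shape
(3, 3)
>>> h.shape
(5, 2)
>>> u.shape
(3, 7, 5)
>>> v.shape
()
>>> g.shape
(5, 2)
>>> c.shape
(5, 2, 3)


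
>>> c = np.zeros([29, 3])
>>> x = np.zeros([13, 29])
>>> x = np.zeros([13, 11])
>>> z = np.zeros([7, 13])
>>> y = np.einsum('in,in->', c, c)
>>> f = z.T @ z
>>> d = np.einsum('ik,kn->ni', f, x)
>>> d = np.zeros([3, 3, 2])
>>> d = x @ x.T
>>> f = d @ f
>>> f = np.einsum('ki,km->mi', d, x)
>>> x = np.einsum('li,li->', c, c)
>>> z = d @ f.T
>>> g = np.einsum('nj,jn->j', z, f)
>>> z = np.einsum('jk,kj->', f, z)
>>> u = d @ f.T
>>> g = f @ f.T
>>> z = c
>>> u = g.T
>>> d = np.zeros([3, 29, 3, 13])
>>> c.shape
(29, 3)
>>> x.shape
()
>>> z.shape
(29, 3)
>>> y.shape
()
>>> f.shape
(11, 13)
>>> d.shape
(3, 29, 3, 13)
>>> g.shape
(11, 11)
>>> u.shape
(11, 11)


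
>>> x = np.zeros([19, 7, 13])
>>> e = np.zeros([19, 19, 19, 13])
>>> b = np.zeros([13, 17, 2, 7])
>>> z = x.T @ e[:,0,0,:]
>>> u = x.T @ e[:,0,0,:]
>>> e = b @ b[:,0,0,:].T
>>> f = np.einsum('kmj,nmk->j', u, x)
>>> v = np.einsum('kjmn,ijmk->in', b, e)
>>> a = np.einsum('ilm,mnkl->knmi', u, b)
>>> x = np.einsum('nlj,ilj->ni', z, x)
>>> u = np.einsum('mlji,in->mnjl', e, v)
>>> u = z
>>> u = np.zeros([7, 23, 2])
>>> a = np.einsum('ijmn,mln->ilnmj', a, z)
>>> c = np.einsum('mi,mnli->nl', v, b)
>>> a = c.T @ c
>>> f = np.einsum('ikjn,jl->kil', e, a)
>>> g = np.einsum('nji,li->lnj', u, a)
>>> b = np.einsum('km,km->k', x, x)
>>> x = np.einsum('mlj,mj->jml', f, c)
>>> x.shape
(2, 17, 13)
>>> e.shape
(13, 17, 2, 13)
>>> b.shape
(13,)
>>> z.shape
(13, 7, 13)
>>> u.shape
(7, 23, 2)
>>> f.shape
(17, 13, 2)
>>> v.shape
(13, 7)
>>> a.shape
(2, 2)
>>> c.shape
(17, 2)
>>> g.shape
(2, 7, 23)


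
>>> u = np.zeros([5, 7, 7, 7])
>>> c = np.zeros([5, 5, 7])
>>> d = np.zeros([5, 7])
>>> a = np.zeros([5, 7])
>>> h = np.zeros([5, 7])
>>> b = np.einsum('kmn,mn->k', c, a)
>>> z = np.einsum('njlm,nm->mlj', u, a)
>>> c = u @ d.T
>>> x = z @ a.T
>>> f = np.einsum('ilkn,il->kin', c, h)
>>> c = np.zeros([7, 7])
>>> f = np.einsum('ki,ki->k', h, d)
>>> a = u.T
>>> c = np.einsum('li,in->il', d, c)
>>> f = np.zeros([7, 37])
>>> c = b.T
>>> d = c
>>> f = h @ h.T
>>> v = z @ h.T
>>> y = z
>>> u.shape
(5, 7, 7, 7)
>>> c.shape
(5,)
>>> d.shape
(5,)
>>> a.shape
(7, 7, 7, 5)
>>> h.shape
(5, 7)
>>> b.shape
(5,)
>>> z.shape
(7, 7, 7)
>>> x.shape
(7, 7, 5)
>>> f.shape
(5, 5)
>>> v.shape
(7, 7, 5)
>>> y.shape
(7, 7, 7)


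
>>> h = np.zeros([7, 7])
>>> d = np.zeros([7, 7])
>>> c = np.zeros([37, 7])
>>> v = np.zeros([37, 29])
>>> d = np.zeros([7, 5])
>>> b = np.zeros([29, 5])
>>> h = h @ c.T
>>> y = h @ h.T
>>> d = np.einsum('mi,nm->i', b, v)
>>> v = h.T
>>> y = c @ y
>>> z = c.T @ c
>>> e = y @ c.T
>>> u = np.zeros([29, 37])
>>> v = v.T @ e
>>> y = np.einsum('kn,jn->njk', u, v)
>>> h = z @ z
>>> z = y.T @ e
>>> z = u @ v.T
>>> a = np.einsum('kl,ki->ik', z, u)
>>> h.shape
(7, 7)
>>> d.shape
(5,)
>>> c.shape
(37, 7)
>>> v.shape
(7, 37)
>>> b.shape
(29, 5)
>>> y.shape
(37, 7, 29)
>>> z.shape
(29, 7)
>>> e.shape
(37, 37)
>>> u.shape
(29, 37)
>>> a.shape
(37, 29)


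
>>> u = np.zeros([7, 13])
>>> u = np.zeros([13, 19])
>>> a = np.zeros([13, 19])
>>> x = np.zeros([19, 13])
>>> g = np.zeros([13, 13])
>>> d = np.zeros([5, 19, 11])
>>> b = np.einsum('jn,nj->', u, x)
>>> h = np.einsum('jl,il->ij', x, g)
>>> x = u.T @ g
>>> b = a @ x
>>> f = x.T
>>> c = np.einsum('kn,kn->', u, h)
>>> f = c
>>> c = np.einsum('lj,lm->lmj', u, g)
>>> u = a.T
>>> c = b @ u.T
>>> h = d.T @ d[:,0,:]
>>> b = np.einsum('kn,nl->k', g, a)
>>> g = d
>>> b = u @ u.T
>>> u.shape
(19, 13)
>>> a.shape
(13, 19)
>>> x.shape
(19, 13)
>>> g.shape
(5, 19, 11)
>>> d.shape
(5, 19, 11)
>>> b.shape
(19, 19)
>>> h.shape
(11, 19, 11)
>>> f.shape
()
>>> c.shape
(13, 19)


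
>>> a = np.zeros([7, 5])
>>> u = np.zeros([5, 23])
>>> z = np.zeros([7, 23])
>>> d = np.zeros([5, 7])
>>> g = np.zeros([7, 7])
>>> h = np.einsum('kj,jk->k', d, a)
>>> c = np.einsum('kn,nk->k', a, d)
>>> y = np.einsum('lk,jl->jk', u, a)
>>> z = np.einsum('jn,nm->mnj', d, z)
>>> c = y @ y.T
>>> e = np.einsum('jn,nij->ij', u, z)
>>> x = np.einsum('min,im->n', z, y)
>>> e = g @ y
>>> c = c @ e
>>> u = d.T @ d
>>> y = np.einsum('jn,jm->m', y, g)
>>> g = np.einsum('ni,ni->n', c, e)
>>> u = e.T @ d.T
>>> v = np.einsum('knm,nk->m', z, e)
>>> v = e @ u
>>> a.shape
(7, 5)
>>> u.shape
(23, 5)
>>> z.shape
(23, 7, 5)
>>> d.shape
(5, 7)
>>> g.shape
(7,)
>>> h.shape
(5,)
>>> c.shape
(7, 23)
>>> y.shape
(7,)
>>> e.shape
(7, 23)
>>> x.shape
(5,)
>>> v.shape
(7, 5)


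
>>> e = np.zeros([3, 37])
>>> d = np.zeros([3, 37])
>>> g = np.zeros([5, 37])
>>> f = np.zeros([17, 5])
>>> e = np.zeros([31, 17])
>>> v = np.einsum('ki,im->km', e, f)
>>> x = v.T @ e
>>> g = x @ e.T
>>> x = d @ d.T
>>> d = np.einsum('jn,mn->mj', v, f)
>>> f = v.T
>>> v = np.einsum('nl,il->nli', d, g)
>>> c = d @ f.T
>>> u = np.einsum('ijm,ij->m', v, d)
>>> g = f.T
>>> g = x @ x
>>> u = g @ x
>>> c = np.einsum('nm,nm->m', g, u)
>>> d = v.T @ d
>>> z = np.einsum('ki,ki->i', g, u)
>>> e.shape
(31, 17)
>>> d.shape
(5, 31, 31)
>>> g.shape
(3, 3)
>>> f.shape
(5, 31)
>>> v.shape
(17, 31, 5)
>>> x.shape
(3, 3)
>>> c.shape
(3,)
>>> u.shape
(3, 3)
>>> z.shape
(3,)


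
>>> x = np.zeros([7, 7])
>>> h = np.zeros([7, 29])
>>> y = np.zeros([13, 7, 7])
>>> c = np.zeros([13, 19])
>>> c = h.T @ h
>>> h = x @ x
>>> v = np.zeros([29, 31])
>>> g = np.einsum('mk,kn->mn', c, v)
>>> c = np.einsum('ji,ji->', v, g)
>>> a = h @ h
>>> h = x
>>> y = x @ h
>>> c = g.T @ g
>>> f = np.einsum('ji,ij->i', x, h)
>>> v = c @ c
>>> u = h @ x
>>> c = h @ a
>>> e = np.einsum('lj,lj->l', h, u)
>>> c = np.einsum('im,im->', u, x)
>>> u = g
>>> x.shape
(7, 7)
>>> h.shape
(7, 7)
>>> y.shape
(7, 7)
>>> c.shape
()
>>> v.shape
(31, 31)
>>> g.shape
(29, 31)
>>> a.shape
(7, 7)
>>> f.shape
(7,)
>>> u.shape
(29, 31)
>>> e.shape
(7,)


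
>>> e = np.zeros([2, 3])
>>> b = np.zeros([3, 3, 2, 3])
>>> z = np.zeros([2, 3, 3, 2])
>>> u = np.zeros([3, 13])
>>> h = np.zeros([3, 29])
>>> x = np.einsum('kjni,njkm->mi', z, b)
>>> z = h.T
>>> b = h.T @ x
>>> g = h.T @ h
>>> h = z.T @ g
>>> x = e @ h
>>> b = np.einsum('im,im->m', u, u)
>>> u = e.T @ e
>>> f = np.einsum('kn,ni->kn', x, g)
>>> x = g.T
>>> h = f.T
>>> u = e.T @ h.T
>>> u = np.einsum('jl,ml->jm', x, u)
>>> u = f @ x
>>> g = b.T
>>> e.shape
(2, 3)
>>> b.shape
(13,)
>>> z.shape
(29, 3)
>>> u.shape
(2, 29)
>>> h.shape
(29, 2)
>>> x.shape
(29, 29)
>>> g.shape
(13,)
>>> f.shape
(2, 29)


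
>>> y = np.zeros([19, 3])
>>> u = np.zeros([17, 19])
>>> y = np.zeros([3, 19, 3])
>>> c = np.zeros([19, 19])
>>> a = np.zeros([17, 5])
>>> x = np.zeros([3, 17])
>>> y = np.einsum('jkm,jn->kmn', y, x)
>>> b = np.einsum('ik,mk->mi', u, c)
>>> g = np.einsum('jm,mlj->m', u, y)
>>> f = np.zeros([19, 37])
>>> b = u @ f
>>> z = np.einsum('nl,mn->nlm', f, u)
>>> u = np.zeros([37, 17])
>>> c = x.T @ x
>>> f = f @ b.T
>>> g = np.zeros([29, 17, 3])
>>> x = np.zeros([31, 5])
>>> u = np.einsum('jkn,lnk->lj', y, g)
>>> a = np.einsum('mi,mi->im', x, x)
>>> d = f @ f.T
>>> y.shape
(19, 3, 17)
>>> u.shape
(29, 19)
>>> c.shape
(17, 17)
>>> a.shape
(5, 31)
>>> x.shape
(31, 5)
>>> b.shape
(17, 37)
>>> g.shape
(29, 17, 3)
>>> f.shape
(19, 17)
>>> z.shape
(19, 37, 17)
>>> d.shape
(19, 19)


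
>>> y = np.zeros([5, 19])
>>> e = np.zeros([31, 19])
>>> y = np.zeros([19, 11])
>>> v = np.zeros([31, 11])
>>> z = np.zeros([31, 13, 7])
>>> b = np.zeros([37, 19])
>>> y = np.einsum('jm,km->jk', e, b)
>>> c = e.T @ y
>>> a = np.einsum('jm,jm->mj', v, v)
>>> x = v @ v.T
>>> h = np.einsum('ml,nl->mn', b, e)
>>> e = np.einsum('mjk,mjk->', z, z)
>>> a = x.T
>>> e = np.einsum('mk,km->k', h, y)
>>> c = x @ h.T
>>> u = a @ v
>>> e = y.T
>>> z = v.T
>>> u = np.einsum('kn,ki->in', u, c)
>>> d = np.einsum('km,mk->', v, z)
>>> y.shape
(31, 37)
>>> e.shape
(37, 31)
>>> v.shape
(31, 11)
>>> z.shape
(11, 31)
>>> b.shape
(37, 19)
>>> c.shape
(31, 37)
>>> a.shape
(31, 31)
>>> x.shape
(31, 31)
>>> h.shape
(37, 31)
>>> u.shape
(37, 11)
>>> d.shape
()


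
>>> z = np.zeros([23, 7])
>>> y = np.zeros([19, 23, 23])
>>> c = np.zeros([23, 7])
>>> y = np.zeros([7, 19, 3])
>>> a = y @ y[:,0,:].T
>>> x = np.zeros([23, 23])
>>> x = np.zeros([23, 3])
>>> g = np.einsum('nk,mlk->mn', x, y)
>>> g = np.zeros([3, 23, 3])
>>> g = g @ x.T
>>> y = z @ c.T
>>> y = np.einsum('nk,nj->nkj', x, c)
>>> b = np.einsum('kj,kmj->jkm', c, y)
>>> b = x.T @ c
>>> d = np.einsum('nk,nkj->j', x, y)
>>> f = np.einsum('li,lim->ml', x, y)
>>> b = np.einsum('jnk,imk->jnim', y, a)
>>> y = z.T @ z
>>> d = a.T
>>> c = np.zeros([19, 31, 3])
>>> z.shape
(23, 7)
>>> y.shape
(7, 7)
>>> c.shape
(19, 31, 3)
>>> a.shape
(7, 19, 7)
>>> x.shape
(23, 3)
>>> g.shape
(3, 23, 23)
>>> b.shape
(23, 3, 7, 19)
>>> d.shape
(7, 19, 7)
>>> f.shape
(7, 23)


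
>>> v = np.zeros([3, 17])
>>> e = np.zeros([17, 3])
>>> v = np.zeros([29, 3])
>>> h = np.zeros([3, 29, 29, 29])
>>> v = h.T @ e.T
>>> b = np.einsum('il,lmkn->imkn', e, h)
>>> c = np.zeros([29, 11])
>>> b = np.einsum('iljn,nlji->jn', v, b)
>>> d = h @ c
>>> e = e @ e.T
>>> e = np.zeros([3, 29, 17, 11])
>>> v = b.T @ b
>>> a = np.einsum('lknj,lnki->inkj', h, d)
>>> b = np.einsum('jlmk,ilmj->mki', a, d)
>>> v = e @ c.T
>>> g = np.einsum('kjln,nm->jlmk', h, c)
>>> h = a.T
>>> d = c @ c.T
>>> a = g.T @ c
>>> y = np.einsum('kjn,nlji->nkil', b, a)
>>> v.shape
(3, 29, 17, 29)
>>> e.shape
(3, 29, 17, 11)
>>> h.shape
(29, 29, 29, 11)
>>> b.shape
(29, 29, 3)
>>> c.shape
(29, 11)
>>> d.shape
(29, 29)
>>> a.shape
(3, 11, 29, 11)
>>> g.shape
(29, 29, 11, 3)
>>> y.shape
(3, 29, 11, 11)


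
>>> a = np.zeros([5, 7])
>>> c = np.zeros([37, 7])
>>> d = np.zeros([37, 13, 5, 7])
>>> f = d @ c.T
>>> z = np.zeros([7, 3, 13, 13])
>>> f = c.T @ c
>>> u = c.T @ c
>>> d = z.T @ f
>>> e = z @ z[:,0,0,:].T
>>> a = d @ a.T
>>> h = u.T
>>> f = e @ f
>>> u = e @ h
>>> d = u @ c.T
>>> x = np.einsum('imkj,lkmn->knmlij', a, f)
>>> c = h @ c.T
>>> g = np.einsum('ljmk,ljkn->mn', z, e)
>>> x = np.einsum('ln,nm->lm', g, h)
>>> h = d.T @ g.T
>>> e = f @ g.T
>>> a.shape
(13, 13, 3, 5)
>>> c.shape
(7, 37)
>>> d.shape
(7, 3, 13, 37)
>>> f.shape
(7, 3, 13, 7)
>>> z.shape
(7, 3, 13, 13)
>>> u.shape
(7, 3, 13, 7)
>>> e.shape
(7, 3, 13, 13)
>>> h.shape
(37, 13, 3, 13)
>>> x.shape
(13, 7)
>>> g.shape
(13, 7)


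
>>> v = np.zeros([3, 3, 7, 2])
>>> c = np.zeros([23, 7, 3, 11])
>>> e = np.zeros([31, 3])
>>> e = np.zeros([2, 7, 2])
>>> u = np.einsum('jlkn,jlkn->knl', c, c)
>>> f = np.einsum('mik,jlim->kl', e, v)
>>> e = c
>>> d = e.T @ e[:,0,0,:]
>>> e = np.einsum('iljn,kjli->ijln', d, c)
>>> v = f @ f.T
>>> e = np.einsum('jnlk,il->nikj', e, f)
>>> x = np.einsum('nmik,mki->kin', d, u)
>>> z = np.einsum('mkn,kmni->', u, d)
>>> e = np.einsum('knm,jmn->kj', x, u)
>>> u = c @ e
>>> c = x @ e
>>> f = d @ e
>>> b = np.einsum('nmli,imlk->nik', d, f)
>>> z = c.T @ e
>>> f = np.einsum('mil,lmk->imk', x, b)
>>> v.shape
(2, 2)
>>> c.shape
(11, 7, 3)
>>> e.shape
(11, 3)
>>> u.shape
(23, 7, 3, 3)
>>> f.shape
(7, 11, 3)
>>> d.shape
(11, 3, 7, 11)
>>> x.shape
(11, 7, 11)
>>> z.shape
(3, 7, 3)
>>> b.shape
(11, 11, 3)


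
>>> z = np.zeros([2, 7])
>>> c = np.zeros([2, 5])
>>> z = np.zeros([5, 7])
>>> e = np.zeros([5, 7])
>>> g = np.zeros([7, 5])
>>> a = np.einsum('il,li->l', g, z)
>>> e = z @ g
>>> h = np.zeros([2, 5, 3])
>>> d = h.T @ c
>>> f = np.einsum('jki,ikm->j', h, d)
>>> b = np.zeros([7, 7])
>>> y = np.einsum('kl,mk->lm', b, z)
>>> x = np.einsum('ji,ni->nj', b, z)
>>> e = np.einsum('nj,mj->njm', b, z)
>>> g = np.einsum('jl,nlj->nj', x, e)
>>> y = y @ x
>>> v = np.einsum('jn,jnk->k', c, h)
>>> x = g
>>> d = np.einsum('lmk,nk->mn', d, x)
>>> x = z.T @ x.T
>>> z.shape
(5, 7)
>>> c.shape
(2, 5)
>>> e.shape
(7, 7, 5)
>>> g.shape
(7, 5)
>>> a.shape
(5,)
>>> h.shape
(2, 5, 3)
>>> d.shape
(5, 7)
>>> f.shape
(2,)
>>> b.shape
(7, 7)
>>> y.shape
(7, 7)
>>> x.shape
(7, 7)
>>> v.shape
(3,)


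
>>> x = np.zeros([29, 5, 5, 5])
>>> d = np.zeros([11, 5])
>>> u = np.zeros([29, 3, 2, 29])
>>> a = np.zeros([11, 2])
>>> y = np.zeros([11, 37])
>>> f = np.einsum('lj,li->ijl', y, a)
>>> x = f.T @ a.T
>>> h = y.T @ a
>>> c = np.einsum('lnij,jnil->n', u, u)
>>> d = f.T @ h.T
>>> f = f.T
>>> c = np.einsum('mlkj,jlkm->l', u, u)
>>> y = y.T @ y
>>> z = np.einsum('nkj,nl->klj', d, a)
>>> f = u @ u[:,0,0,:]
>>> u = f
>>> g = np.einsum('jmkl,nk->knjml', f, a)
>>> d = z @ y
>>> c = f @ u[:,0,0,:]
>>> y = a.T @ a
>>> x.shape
(11, 37, 11)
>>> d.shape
(37, 2, 37)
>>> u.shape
(29, 3, 2, 29)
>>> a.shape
(11, 2)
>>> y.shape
(2, 2)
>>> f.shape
(29, 3, 2, 29)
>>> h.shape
(37, 2)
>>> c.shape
(29, 3, 2, 29)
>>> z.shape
(37, 2, 37)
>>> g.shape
(2, 11, 29, 3, 29)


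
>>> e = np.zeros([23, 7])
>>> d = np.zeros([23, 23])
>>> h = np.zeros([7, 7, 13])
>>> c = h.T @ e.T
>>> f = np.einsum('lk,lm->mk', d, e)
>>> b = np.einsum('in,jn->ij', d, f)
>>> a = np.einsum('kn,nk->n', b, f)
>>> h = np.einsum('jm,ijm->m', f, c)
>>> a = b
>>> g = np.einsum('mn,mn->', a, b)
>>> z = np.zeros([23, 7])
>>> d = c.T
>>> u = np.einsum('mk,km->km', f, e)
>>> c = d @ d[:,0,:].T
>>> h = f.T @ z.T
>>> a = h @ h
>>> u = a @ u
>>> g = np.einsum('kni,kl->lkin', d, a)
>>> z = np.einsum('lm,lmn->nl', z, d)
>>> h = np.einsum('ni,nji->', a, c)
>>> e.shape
(23, 7)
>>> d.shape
(23, 7, 13)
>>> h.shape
()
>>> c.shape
(23, 7, 23)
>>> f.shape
(7, 23)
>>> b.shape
(23, 7)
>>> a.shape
(23, 23)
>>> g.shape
(23, 23, 13, 7)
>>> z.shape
(13, 23)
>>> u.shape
(23, 7)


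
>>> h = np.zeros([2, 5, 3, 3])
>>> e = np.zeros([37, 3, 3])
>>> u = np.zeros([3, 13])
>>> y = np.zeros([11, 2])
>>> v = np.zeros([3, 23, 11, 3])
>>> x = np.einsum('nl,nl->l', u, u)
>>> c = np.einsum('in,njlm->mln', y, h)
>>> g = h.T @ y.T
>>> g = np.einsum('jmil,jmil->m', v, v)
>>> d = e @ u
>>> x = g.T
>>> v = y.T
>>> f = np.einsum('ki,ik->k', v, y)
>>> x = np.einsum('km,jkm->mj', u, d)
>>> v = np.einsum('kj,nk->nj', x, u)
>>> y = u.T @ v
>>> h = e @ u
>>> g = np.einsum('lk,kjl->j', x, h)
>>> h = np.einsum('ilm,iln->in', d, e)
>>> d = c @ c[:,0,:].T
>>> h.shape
(37, 3)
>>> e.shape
(37, 3, 3)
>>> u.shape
(3, 13)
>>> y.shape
(13, 37)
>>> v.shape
(3, 37)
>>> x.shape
(13, 37)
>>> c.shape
(3, 3, 2)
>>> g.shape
(3,)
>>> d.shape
(3, 3, 3)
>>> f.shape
(2,)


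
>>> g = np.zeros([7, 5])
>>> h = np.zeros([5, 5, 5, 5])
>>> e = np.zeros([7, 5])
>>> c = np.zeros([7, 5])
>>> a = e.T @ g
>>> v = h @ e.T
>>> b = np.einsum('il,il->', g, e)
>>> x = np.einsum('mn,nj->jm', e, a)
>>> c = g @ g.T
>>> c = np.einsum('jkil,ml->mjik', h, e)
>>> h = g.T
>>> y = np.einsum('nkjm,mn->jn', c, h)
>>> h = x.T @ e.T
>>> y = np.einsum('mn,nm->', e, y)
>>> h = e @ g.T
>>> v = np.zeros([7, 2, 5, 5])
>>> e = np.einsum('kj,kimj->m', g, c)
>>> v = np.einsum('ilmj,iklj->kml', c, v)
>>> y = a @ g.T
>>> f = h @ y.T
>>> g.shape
(7, 5)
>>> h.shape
(7, 7)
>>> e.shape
(5,)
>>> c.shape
(7, 5, 5, 5)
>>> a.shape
(5, 5)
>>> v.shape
(2, 5, 5)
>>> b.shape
()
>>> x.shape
(5, 7)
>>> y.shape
(5, 7)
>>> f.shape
(7, 5)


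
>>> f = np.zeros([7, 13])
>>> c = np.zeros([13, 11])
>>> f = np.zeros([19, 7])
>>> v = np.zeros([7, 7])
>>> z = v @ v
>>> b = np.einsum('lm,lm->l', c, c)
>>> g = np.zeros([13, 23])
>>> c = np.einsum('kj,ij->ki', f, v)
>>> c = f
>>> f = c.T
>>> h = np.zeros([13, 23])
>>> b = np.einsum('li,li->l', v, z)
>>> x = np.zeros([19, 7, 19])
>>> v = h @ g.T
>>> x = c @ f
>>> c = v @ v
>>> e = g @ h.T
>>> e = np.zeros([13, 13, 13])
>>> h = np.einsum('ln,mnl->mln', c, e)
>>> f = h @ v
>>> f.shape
(13, 13, 13)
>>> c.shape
(13, 13)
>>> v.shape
(13, 13)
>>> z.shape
(7, 7)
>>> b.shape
(7,)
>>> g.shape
(13, 23)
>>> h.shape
(13, 13, 13)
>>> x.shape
(19, 19)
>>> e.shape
(13, 13, 13)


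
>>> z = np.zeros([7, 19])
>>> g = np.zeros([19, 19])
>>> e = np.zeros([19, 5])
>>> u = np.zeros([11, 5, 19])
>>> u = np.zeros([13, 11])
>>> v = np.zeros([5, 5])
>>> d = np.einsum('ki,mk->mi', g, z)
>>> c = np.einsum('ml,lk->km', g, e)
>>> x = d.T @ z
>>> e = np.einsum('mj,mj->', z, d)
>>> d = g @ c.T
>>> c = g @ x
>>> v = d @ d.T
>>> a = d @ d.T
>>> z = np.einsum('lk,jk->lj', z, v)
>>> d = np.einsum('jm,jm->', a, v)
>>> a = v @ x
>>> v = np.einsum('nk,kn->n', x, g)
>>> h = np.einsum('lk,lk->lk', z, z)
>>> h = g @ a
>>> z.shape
(7, 19)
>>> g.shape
(19, 19)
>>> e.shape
()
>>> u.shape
(13, 11)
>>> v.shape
(19,)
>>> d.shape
()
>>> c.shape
(19, 19)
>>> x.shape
(19, 19)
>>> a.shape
(19, 19)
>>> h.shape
(19, 19)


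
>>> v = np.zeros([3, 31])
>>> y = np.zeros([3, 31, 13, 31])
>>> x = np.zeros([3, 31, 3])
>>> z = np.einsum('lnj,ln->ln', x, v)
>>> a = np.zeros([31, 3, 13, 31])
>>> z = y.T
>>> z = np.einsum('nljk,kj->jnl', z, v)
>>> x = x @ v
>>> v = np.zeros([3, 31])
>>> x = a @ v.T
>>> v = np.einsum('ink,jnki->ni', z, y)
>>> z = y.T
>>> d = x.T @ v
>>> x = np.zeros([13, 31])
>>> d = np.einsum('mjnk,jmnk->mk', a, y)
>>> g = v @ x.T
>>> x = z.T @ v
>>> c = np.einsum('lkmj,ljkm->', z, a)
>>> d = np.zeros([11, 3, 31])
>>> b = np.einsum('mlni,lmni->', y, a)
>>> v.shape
(31, 31)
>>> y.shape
(3, 31, 13, 31)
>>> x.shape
(3, 31, 13, 31)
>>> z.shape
(31, 13, 31, 3)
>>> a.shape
(31, 3, 13, 31)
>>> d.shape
(11, 3, 31)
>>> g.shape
(31, 13)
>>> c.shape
()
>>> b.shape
()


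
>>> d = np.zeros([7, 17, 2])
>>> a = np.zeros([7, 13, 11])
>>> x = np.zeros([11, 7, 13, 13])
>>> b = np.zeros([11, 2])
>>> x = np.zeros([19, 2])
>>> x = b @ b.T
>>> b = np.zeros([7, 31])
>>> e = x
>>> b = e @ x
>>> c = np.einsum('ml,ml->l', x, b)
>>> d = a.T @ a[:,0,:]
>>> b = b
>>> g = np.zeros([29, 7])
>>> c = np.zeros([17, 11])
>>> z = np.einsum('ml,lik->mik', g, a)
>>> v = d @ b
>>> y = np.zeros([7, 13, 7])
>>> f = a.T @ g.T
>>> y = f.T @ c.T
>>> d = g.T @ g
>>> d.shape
(7, 7)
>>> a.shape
(7, 13, 11)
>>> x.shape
(11, 11)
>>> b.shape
(11, 11)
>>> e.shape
(11, 11)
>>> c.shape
(17, 11)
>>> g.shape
(29, 7)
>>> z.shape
(29, 13, 11)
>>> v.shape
(11, 13, 11)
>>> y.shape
(29, 13, 17)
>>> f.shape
(11, 13, 29)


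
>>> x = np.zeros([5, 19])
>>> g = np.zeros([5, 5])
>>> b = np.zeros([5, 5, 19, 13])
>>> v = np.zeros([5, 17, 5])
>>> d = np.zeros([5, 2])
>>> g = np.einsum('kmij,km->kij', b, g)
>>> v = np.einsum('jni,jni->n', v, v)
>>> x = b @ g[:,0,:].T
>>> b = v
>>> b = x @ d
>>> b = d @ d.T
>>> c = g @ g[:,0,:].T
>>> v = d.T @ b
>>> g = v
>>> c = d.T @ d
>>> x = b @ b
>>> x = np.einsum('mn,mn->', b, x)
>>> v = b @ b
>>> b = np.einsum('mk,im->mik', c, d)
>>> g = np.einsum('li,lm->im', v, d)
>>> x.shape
()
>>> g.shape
(5, 2)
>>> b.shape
(2, 5, 2)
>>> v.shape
(5, 5)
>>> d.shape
(5, 2)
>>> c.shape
(2, 2)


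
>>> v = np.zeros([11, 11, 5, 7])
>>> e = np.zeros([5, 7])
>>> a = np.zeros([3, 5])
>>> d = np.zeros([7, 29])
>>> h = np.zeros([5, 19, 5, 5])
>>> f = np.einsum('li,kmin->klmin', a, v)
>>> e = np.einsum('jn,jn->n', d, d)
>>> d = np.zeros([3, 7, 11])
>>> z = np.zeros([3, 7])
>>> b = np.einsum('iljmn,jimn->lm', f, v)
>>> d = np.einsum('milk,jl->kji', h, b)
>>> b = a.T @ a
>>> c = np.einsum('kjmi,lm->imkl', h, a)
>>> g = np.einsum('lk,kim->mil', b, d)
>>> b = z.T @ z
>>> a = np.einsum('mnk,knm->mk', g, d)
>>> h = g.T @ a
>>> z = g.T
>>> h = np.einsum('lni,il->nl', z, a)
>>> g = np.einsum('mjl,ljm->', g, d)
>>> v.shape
(11, 11, 5, 7)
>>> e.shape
(29,)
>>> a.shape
(19, 5)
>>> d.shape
(5, 3, 19)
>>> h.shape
(3, 5)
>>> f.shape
(11, 3, 11, 5, 7)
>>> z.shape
(5, 3, 19)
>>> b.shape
(7, 7)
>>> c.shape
(5, 5, 5, 3)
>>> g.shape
()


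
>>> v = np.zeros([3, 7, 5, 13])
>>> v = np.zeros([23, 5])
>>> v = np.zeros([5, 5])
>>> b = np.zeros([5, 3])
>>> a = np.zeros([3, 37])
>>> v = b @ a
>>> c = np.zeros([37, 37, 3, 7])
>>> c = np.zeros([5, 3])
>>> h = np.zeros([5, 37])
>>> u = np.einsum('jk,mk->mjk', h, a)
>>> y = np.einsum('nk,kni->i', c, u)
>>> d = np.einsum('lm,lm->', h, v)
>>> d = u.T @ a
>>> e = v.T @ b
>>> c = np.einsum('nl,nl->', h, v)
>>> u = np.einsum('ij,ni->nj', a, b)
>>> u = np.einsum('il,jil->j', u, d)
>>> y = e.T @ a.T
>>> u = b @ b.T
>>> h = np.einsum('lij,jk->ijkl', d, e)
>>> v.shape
(5, 37)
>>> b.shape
(5, 3)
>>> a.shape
(3, 37)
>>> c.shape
()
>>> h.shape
(5, 37, 3, 37)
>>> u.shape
(5, 5)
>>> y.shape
(3, 3)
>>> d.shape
(37, 5, 37)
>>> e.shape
(37, 3)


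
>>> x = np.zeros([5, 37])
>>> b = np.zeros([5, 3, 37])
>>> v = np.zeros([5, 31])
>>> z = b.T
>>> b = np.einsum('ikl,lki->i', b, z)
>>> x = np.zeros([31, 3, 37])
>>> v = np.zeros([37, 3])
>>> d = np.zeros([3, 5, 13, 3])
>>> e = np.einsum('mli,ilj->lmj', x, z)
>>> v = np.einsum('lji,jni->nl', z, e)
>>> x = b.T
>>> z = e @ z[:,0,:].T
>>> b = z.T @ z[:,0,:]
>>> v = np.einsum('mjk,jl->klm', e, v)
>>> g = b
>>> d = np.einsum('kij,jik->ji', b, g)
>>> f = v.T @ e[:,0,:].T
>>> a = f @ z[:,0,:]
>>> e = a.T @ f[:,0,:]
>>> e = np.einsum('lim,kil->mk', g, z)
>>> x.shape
(5,)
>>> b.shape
(37, 31, 37)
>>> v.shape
(5, 37, 3)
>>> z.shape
(3, 31, 37)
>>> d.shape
(37, 31)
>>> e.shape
(37, 3)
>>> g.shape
(37, 31, 37)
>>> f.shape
(3, 37, 3)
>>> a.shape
(3, 37, 37)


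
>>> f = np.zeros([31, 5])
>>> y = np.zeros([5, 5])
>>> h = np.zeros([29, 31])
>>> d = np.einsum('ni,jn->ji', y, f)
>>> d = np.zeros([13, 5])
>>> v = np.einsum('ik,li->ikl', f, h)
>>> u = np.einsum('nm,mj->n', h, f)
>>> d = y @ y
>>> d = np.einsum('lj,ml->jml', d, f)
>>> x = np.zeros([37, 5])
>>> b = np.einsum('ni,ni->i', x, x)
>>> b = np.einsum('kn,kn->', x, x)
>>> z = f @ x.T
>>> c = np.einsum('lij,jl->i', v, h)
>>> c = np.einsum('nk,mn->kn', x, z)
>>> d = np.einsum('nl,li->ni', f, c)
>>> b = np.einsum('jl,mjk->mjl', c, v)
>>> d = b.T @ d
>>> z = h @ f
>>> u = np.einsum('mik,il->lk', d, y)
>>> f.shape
(31, 5)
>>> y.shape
(5, 5)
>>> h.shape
(29, 31)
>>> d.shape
(37, 5, 37)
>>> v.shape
(31, 5, 29)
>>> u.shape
(5, 37)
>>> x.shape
(37, 5)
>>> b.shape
(31, 5, 37)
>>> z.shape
(29, 5)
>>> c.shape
(5, 37)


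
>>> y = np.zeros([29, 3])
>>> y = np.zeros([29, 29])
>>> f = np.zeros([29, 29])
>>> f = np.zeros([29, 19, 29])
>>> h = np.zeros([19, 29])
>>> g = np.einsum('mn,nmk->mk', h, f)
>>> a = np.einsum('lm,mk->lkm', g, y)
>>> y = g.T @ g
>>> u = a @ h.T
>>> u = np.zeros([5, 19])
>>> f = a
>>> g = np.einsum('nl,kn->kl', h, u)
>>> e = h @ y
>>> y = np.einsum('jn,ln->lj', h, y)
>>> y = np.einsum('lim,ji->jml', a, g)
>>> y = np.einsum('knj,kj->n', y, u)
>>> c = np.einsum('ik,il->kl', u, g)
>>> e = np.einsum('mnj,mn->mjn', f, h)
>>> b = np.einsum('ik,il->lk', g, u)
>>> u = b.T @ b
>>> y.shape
(29,)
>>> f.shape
(19, 29, 29)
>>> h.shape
(19, 29)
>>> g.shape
(5, 29)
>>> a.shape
(19, 29, 29)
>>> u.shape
(29, 29)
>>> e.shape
(19, 29, 29)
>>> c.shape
(19, 29)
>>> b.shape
(19, 29)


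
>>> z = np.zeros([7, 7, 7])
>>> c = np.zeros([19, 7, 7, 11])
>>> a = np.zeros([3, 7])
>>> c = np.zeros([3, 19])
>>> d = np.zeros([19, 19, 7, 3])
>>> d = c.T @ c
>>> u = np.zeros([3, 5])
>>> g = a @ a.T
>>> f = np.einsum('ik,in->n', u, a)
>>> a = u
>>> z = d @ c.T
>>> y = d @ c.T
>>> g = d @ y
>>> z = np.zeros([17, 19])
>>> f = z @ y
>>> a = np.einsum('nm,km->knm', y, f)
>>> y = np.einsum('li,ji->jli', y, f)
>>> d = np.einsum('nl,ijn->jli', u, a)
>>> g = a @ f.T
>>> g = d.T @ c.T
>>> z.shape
(17, 19)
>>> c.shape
(3, 19)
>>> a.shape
(17, 19, 3)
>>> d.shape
(19, 5, 17)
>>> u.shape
(3, 5)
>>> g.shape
(17, 5, 3)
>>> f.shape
(17, 3)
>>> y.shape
(17, 19, 3)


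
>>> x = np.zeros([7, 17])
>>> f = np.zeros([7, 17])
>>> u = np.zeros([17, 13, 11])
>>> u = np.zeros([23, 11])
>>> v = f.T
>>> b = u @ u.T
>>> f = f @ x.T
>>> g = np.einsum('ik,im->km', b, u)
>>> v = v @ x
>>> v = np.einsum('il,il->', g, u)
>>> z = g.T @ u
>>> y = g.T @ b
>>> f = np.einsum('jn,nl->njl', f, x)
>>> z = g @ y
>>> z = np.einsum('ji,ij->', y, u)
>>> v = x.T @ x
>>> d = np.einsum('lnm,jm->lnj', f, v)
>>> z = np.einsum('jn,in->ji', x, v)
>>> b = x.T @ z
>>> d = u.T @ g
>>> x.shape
(7, 17)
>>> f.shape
(7, 7, 17)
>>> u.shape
(23, 11)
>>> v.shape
(17, 17)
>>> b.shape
(17, 17)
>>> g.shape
(23, 11)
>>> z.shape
(7, 17)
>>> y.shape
(11, 23)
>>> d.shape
(11, 11)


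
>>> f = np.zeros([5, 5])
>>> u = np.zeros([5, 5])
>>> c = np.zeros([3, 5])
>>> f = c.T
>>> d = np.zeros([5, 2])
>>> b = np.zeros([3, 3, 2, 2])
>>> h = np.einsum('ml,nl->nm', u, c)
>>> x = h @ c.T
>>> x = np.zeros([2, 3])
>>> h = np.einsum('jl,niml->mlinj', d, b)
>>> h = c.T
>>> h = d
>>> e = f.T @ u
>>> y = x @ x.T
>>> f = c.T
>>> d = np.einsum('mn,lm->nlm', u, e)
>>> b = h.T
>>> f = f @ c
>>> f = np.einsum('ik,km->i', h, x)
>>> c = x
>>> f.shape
(5,)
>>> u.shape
(5, 5)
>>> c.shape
(2, 3)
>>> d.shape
(5, 3, 5)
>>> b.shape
(2, 5)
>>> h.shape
(5, 2)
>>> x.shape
(2, 3)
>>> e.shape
(3, 5)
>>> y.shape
(2, 2)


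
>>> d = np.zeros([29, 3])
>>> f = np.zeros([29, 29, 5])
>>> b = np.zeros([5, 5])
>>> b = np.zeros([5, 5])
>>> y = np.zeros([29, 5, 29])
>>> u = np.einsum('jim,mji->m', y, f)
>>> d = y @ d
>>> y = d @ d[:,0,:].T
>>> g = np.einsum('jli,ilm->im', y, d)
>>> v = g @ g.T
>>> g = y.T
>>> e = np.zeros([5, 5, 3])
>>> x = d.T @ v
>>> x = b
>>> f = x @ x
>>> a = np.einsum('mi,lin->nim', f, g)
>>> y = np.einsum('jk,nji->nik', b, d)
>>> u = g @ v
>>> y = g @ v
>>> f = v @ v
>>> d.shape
(29, 5, 3)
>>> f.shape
(29, 29)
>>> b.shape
(5, 5)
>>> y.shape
(29, 5, 29)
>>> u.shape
(29, 5, 29)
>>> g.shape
(29, 5, 29)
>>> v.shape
(29, 29)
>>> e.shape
(5, 5, 3)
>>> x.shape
(5, 5)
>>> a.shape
(29, 5, 5)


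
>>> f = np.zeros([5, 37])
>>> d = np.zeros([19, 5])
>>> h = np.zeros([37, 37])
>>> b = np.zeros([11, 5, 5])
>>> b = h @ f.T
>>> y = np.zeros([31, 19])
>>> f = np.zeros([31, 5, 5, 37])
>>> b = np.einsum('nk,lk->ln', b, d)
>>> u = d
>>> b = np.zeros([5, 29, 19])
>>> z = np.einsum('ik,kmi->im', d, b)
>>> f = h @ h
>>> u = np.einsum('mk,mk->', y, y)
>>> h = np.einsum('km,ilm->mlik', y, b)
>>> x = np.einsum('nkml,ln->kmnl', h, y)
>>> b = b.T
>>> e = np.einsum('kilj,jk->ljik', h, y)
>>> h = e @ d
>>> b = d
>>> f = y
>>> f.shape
(31, 19)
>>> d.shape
(19, 5)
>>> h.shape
(5, 31, 29, 5)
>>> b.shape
(19, 5)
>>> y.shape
(31, 19)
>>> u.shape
()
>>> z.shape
(19, 29)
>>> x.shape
(29, 5, 19, 31)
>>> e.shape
(5, 31, 29, 19)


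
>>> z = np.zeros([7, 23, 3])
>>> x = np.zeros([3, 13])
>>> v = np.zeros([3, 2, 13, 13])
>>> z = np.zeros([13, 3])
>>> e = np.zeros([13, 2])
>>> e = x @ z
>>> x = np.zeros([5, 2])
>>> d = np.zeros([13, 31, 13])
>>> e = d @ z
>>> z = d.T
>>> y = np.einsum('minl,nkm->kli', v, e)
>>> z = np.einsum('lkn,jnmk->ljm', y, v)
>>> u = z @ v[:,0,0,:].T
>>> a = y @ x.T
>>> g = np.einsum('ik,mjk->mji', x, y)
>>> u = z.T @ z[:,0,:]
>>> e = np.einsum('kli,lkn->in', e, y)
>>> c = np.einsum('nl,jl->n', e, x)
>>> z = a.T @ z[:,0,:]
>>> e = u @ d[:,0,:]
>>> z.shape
(5, 13, 13)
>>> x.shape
(5, 2)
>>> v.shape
(3, 2, 13, 13)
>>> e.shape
(13, 3, 13)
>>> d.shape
(13, 31, 13)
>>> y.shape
(31, 13, 2)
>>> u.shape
(13, 3, 13)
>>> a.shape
(31, 13, 5)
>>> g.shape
(31, 13, 5)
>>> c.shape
(3,)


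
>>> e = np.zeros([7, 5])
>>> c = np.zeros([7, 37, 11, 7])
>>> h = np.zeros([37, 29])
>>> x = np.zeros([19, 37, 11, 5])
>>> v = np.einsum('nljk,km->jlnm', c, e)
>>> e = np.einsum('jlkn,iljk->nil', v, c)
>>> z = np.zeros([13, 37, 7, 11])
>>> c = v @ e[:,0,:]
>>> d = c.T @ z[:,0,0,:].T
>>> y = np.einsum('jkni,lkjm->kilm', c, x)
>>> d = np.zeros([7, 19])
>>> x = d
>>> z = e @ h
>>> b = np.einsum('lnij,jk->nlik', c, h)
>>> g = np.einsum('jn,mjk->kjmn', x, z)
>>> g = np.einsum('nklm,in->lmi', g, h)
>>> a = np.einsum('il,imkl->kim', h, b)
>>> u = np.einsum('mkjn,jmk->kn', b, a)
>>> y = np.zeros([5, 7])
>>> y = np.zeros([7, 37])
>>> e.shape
(5, 7, 37)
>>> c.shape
(11, 37, 7, 37)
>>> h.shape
(37, 29)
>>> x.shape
(7, 19)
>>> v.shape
(11, 37, 7, 5)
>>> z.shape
(5, 7, 29)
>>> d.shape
(7, 19)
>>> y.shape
(7, 37)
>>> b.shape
(37, 11, 7, 29)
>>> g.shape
(5, 19, 37)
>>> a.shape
(7, 37, 11)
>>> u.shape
(11, 29)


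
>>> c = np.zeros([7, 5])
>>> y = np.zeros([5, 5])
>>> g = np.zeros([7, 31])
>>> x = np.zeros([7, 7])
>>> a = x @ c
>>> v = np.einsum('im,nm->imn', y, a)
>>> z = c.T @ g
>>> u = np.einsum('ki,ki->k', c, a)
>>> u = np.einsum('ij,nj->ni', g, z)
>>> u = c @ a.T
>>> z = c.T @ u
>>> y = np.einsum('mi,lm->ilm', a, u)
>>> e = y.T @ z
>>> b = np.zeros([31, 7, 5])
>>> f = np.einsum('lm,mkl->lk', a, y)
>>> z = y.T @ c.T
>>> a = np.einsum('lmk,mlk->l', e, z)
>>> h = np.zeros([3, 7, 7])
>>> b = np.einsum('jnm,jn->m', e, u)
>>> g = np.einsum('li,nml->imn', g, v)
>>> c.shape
(7, 5)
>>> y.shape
(5, 7, 7)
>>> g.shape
(31, 5, 5)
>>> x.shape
(7, 7)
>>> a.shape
(7,)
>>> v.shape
(5, 5, 7)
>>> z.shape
(7, 7, 7)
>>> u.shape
(7, 7)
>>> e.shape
(7, 7, 7)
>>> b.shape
(7,)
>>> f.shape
(7, 7)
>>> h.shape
(3, 7, 7)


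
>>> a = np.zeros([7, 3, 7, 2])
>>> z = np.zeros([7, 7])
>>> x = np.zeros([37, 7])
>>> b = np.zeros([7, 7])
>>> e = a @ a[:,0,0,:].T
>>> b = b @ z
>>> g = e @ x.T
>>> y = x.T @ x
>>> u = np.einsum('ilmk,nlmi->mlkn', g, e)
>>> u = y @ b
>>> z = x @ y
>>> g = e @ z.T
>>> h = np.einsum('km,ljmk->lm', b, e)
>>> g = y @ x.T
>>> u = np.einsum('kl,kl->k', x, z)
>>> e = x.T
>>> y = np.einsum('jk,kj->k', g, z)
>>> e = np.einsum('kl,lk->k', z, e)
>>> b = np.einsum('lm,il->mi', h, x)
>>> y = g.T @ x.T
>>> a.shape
(7, 3, 7, 2)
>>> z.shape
(37, 7)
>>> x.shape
(37, 7)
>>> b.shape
(7, 37)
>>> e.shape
(37,)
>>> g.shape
(7, 37)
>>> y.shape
(37, 37)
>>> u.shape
(37,)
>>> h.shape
(7, 7)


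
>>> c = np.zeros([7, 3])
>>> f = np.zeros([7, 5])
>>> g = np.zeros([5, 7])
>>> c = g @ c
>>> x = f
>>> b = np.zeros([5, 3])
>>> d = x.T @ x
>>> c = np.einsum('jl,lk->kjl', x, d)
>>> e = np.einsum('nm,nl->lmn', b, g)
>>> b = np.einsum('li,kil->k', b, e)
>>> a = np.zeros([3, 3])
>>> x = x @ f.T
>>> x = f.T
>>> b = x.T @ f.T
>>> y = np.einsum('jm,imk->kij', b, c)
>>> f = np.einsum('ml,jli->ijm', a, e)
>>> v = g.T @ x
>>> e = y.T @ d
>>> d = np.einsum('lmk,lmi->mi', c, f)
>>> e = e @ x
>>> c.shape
(5, 7, 5)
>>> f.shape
(5, 7, 3)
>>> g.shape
(5, 7)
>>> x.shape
(5, 7)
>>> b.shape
(7, 7)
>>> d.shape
(7, 3)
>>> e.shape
(7, 5, 7)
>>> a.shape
(3, 3)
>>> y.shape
(5, 5, 7)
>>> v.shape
(7, 7)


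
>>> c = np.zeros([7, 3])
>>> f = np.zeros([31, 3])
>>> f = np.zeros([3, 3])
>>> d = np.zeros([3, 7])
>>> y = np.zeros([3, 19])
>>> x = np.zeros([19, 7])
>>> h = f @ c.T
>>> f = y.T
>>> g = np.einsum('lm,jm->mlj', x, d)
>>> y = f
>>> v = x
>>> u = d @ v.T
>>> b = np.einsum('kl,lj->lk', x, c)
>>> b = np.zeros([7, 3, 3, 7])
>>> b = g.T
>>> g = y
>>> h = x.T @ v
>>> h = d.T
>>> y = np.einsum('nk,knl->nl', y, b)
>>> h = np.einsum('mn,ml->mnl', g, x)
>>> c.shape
(7, 3)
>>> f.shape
(19, 3)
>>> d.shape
(3, 7)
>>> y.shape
(19, 7)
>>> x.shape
(19, 7)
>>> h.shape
(19, 3, 7)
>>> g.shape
(19, 3)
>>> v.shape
(19, 7)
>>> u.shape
(3, 19)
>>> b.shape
(3, 19, 7)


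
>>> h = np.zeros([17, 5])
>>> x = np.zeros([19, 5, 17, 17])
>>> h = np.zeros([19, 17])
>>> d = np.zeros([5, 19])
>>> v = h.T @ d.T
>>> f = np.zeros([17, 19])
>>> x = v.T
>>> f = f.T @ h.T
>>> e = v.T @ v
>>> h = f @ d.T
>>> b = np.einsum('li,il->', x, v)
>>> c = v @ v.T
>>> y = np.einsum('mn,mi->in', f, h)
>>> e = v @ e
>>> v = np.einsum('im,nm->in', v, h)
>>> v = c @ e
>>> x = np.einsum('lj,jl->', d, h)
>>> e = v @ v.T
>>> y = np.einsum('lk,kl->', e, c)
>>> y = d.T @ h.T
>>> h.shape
(19, 5)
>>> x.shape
()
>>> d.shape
(5, 19)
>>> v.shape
(17, 5)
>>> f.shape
(19, 19)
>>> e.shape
(17, 17)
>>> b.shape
()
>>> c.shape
(17, 17)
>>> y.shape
(19, 19)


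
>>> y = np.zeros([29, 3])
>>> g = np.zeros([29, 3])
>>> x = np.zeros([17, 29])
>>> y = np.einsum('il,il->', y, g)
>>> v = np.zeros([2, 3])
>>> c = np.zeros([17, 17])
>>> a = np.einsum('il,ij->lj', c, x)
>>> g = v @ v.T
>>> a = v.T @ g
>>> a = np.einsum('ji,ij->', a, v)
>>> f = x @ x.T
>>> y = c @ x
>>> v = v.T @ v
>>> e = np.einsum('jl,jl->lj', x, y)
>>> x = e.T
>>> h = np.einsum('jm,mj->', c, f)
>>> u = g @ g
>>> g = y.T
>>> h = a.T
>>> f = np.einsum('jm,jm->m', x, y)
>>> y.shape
(17, 29)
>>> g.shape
(29, 17)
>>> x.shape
(17, 29)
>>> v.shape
(3, 3)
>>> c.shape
(17, 17)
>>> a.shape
()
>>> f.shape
(29,)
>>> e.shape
(29, 17)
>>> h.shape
()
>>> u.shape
(2, 2)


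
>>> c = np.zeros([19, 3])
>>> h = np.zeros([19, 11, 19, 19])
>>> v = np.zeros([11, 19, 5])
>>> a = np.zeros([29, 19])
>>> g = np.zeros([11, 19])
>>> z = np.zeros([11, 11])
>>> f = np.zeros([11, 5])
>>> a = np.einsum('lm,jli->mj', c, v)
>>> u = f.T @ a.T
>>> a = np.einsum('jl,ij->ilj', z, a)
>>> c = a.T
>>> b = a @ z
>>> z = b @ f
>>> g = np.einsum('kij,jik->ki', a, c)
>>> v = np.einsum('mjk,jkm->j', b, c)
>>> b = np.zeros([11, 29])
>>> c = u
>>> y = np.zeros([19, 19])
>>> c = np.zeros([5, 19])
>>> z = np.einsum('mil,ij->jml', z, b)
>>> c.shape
(5, 19)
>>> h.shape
(19, 11, 19, 19)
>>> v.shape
(11,)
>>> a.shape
(3, 11, 11)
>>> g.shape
(3, 11)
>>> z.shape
(29, 3, 5)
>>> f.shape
(11, 5)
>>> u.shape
(5, 3)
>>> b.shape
(11, 29)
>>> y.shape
(19, 19)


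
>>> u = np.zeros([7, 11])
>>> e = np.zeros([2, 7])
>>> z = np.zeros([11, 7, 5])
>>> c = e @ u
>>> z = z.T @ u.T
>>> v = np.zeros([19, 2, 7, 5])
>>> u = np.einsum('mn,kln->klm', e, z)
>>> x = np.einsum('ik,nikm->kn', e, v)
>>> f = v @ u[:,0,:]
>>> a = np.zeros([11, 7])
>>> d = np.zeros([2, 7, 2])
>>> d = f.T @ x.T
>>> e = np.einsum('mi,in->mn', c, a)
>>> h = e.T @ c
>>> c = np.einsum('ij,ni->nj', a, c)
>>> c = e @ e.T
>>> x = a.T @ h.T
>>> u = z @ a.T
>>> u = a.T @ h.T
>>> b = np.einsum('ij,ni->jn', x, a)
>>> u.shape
(7, 7)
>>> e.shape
(2, 7)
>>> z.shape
(5, 7, 7)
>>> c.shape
(2, 2)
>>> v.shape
(19, 2, 7, 5)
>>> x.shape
(7, 7)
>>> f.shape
(19, 2, 7, 2)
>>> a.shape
(11, 7)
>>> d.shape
(2, 7, 2, 7)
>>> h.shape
(7, 11)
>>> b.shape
(7, 11)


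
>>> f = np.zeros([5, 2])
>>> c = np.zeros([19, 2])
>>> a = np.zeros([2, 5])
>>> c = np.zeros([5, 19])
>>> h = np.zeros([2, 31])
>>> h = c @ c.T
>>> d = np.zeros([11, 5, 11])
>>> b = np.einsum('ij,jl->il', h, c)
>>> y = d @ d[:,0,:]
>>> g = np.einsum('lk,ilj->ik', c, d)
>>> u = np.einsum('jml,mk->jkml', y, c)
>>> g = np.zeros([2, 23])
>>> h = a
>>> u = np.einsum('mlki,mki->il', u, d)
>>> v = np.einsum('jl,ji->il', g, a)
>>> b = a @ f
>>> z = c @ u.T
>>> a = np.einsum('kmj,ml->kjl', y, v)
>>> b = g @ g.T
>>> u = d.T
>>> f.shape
(5, 2)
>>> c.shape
(5, 19)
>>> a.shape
(11, 11, 23)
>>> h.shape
(2, 5)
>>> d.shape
(11, 5, 11)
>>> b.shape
(2, 2)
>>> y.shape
(11, 5, 11)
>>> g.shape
(2, 23)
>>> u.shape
(11, 5, 11)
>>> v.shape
(5, 23)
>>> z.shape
(5, 11)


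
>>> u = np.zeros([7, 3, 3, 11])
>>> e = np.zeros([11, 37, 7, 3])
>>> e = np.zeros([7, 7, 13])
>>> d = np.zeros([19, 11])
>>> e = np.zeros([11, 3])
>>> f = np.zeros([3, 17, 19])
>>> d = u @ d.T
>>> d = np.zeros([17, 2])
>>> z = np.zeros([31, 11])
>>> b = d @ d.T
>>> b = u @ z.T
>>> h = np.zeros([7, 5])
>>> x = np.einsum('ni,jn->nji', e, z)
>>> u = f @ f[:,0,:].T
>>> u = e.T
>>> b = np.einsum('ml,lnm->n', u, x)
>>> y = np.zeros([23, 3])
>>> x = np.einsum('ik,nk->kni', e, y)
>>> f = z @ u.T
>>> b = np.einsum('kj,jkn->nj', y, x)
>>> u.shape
(3, 11)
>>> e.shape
(11, 3)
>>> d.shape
(17, 2)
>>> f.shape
(31, 3)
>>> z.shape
(31, 11)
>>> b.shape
(11, 3)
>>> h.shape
(7, 5)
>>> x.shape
(3, 23, 11)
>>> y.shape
(23, 3)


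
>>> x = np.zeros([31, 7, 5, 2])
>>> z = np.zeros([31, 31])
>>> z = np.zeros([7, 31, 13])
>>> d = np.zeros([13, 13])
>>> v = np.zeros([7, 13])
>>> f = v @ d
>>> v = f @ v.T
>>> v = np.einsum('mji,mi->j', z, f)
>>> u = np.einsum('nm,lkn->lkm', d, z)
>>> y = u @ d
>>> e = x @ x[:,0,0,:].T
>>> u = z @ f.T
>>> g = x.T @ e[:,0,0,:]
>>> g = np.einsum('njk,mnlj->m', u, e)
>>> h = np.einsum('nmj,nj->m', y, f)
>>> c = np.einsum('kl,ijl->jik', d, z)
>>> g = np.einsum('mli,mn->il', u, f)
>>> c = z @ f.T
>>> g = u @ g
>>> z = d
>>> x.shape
(31, 7, 5, 2)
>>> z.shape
(13, 13)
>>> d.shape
(13, 13)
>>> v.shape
(31,)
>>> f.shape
(7, 13)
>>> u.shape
(7, 31, 7)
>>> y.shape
(7, 31, 13)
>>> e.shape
(31, 7, 5, 31)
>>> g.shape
(7, 31, 31)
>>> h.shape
(31,)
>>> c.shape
(7, 31, 7)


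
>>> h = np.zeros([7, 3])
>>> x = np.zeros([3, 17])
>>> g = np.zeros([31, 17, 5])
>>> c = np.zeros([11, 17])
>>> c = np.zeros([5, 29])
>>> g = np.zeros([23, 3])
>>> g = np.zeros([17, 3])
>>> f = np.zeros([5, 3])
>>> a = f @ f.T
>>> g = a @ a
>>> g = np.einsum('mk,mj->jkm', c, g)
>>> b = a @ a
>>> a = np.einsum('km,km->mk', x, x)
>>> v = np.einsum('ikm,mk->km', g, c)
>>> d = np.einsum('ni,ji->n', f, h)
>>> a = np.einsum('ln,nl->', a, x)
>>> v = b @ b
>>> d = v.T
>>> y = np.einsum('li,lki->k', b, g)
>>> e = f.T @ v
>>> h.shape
(7, 3)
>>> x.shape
(3, 17)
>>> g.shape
(5, 29, 5)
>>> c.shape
(5, 29)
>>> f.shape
(5, 3)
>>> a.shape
()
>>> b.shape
(5, 5)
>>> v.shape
(5, 5)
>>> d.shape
(5, 5)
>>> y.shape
(29,)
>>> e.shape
(3, 5)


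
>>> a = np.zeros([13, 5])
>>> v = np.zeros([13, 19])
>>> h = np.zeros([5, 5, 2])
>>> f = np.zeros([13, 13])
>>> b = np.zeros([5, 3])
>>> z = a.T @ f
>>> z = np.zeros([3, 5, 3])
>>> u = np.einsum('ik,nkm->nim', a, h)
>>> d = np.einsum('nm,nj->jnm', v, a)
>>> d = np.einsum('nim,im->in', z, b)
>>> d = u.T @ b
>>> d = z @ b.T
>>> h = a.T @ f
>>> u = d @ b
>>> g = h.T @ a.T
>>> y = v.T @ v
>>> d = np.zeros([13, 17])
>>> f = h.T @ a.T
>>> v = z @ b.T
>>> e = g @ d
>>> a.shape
(13, 5)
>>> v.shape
(3, 5, 5)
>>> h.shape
(5, 13)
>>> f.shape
(13, 13)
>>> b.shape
(5, 3)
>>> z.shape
(3, 5, 3)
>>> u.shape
(3, 5, 3)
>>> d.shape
(13, 17)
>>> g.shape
(13, 13)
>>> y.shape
(19, 19)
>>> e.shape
(13, 17)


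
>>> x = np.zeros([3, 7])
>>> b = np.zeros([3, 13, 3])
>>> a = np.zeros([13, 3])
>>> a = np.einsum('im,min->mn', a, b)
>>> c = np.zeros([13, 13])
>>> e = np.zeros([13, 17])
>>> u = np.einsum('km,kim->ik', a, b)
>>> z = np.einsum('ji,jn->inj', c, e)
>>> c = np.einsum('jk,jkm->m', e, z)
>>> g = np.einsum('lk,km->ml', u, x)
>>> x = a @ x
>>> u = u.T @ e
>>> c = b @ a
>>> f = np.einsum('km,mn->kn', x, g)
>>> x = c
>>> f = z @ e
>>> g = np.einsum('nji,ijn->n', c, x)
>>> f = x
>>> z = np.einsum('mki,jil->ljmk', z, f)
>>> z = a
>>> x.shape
(3, 13, 3)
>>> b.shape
(3, 13, 3)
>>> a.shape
(3, 3)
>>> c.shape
(3, 13, 3)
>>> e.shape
(13, 17)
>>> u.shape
(3, 17)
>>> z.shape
(3, 3)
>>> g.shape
(3,)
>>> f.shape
(3, 13, 3)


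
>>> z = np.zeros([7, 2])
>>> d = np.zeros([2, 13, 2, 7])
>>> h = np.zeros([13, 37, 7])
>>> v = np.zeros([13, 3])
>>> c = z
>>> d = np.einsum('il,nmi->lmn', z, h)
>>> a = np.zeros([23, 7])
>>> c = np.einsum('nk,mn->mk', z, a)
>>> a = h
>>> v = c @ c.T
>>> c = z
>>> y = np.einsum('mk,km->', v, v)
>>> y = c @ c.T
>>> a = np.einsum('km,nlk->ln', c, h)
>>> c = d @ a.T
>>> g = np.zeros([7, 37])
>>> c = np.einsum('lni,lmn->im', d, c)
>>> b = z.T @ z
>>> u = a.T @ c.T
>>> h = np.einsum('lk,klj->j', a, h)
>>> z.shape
(7, 2)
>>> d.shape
(2, 37, 13)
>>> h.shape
(7,)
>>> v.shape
(23, 23)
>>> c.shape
(13, 37)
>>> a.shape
(37, 13)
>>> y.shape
(7, 7)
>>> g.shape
(7, 37)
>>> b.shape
(2, 2)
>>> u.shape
(13, 13)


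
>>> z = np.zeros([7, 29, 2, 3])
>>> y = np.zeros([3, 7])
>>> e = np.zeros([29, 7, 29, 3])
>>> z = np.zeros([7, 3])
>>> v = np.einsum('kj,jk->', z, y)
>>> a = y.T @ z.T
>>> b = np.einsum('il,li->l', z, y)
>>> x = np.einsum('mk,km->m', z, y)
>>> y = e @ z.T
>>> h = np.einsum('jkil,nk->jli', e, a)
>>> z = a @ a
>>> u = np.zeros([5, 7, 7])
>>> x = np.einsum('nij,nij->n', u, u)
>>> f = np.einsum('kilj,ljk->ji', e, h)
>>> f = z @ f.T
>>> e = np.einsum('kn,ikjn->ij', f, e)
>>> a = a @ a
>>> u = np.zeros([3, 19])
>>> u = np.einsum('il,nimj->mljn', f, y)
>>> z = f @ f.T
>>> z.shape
(7, 7)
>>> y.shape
(29, 7, 29, 7)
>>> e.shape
(29, 29)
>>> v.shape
()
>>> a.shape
(7, 7)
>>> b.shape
(3,)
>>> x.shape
(5,)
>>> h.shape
(29, 3, 29)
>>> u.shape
(29, 3, 7, 29)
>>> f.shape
(7, 3)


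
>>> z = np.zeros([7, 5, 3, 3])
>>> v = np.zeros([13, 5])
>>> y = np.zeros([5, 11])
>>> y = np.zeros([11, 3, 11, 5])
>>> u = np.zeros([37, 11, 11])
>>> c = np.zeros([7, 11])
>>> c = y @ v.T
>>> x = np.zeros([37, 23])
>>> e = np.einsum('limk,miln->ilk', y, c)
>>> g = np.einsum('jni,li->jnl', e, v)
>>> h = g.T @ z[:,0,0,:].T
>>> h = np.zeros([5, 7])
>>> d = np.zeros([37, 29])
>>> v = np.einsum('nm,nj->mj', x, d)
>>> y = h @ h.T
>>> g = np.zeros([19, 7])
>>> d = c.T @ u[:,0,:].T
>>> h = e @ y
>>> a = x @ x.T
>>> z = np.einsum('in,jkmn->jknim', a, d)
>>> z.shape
(13, 11, 37, 37, 3)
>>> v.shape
(23, 29)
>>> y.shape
(5, 5)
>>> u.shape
(37, 11, 11)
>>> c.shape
(11, 3, 11, 13)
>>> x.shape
(37, 23)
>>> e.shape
(3, 11, 5)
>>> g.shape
(19, 7)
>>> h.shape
(3, 11, 5)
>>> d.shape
(13, 11, 3, 37)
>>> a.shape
(37, 37)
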